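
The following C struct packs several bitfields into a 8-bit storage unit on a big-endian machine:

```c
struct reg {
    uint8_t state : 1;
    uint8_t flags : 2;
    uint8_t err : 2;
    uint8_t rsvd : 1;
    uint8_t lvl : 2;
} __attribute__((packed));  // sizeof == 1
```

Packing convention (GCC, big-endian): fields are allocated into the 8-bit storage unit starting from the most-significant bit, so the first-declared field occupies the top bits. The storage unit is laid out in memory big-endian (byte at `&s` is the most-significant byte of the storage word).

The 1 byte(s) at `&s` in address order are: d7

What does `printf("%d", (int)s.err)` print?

[0]=0xd7 (big-endian) → word 0xd7
state [7+:1] = (word>>7) & 0x1 = 1
flags [5+:2] = (word>>5) & 0x3 = 2
err [3+:2] = (word>>3) & 0x3 = 2  ←
rsvd [2+:1] = (word>>2) & 0x1 = 1
lvl [0+:2] = (word>>0) & 0x3 = 3

2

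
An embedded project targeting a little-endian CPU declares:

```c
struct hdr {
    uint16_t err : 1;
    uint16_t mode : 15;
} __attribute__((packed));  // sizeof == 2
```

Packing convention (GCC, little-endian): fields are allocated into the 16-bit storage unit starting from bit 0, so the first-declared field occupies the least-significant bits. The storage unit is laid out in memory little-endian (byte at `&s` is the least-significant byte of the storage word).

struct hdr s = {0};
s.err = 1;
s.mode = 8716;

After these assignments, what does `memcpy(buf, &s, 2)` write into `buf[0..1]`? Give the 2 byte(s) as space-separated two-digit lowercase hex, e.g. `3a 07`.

[0+:1] err=1 & 0x1 = 0x1; word=0x0001
[1+:15] mode=8716 & 0x7fff = 0x220c; word=0x4419
word = 0x4419 → little-endian bytes:
  [0]=0x19  [1]=0x44

19 44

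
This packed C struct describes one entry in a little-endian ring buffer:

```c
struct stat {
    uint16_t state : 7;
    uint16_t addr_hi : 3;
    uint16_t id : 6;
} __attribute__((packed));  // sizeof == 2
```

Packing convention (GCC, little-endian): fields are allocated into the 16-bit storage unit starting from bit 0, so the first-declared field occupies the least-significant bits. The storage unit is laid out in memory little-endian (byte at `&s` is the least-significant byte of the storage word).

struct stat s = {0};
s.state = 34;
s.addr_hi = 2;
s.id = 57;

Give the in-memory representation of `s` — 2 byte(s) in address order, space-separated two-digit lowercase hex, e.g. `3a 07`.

22 e5

state (7b) val=34 bits=0x22 at bit 0: 0x0022
addr_hi (3b) val=2 bits=0x2 at bit 7: 0x0122
id (6b) val=57 bits=0x39 at bit 10: 0xe522
word = 0xe522 → little-endian bytes:
  [0]=0x22  [1]=0xe5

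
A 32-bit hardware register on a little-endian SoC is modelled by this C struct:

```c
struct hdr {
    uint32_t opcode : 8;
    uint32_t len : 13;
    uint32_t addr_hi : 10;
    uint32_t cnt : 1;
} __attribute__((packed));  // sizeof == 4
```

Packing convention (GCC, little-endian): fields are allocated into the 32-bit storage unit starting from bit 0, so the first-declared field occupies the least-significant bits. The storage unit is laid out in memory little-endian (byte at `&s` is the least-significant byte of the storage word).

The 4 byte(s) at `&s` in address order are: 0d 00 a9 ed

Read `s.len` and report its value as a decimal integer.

2304

[0]=0x0d [1]=0x00 [2]=0xa9 [3]=0xed (little-endian) → word 0xeda9000d
opcode [0+:8] = (word>>0) & 0xff = 13
len [8+:13] = (word>>8) & 0x1fff = 2304  ←
addr_hi [21+:10] = (word>>21) & 0x3ff = 877
cnt [31+:1] = (word>>31) & 0x1 = 1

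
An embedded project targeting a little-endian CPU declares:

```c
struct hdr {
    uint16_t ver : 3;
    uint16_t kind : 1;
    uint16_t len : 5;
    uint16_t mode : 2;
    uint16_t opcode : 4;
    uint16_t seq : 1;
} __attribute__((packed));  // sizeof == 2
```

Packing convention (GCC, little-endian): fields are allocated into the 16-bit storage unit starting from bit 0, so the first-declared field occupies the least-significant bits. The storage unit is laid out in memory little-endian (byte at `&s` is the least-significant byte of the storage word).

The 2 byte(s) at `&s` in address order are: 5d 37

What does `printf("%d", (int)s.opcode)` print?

[0]=0x5d [1]=0x37 (little-endian) → word 0x375d
ver:3 @ bit 0 → (0x375d>>0)&0x7 = 0x5
kind:1 @ bit 3 → (0x375d>>3)&0x1 = 0x1
len:5 @ bit 4 → (0x375d>>4)&0x1f = 0x15
mode:2 @ bit 9 → (0x375d>>9)&0x3 = 0x3
opcode:4 @ bit 11 → (0x375d>>11)&0xf = 0x6  ←
seq:1 @ bit 15 → (0x375d>>15)&0x1 = 0x0

6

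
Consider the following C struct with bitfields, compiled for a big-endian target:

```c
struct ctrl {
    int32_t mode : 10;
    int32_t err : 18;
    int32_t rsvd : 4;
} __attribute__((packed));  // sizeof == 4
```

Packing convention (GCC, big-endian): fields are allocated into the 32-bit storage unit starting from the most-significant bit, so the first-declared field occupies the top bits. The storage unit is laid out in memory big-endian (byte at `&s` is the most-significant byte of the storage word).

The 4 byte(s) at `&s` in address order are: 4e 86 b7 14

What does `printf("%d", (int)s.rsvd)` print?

[0]=0x4e [1]=0x86 [2]=0xb7 [3]=0x14 (big-endian) → word 0x4e86b714
mode:10 @ bit 22 → (0x4e86b714>>22)&0x3ff = 0x13a
err:18 @ bit 4 → (0x4e86b714>>4)&0x3ffff = 0x6b71
rsvd:4 @ bit 0 → (0x4e86b714>>0)&0xf = 0x4  ←
rsvd signed 4b, MSB=0: value = 4

4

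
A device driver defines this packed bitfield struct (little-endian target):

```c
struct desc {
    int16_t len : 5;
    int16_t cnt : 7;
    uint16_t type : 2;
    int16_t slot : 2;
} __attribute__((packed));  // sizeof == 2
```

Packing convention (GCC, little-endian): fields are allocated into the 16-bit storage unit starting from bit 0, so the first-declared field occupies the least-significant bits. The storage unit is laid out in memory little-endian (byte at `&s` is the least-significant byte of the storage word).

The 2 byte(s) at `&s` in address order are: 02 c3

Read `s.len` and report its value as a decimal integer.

2

[0]=0x02 [1]=0xc3 (little-endian) → word 0xc302
len:5 @ bit 0 → (0xc302>>0)&0x1f = 0x2  ←
cnt:7 @ bit 5 → (0xc302>>5)&0x7f = 0x18
type:2 @ bit 12 → (0xc302>>12)&0x3 = 0x0
slot:2 @ bit 14 → (0xc302>>14)&0x3 = 0x3
len signed 5b, MSB=0: value = 2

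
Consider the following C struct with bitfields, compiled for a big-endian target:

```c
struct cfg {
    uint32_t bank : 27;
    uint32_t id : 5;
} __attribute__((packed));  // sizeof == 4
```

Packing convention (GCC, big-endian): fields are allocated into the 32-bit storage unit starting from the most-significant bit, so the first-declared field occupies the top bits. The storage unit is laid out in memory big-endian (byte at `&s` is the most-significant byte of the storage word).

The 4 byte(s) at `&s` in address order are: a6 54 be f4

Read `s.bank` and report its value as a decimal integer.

[0]=0xa6 [1]=0x54 [2]=0xbe [3]=0xf4 (big-endian) → word 0xa654bef4
bank [5+:27] = (word>>5) & 0x7ffffff = 87205367  ←
id [0+:5] = (word>>0) & 0x1f = 20

87205367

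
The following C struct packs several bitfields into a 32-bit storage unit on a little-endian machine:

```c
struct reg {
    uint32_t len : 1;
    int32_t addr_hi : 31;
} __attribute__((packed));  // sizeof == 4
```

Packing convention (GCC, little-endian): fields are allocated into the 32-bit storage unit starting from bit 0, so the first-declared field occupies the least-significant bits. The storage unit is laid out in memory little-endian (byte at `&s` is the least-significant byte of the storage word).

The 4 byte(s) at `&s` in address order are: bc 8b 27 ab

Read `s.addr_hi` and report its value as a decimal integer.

[0]=0xbc [1]=0x8b [2]=0x27 [3]=0xab (little-endian) → word 0xab278bbc
len:1 @ bit 0 → (0xab278bbc>>0)&0x1 = 0x0
addr_hi:31 @ bit 1 → (0xab278bbc>>1)&0x7fffffff = 0x5593c5de  ←
addr_hi signed 31b, MSB=1: 1435747806 - 2147483648 = -711735842

-711735842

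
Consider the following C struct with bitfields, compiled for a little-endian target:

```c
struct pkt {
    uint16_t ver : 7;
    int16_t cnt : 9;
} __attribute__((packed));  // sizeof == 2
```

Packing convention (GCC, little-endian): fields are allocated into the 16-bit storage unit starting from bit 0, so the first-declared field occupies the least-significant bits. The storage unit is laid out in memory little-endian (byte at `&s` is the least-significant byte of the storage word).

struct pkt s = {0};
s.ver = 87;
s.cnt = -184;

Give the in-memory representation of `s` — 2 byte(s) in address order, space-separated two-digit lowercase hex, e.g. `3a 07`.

ver:7 = 87 → 0x57 << 0 → word 0x0057
cnt:9 = -184 → 0x148 << 7 → word 0xa457
word = 0xa457 → little-endian bytes:
  [0]=0x57  [1]=0xa4

57 a4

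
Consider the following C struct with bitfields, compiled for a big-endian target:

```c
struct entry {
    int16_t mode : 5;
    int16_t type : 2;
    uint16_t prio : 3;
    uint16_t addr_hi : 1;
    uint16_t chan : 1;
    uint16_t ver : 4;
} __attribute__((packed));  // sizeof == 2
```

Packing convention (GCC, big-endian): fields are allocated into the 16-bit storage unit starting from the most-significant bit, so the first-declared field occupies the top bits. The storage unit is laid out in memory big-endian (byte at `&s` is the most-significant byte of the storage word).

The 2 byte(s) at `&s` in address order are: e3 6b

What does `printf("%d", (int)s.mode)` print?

[0]=0xe3 [1]=0x6b (big-endian) → word 0xe36b
mode:5 @ bit 11 → (0xe36b>>11)&0x1f = 0x1c  ←
type:2 @ bit 9 → (0xe36b>>9)&0x3 = 0x1
prio:3 @ bit 6 → (0xe36b>>6)&0x7 = 0x5
addr_hi:1 @ bit 5 → (0xe36b>>5)&0x1 = 0x1
chan:1 @ bit 4 → (0xe36b>>4)&0x1 = 0x0
ver:4 @ bit 0 → (0xe36b>>0)&0xf = 0xb
mode signed 5b, MSB=1: 28 - 32 = -4

-4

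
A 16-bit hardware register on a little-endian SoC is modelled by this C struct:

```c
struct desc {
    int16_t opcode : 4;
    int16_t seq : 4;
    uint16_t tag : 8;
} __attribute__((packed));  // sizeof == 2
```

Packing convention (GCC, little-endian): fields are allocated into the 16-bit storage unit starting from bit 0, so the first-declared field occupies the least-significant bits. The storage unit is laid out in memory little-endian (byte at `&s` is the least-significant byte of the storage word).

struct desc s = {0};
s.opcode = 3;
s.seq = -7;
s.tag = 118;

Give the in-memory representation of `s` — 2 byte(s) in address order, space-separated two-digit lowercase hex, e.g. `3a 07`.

opcode:4 = 3 → 0x3 << 0 → word 0x0003
seq:4 = -7 → 0x9 << 4 → word 0x0093
tag:8 = 118 → 0x76 << 8 → word 0x7693
word = 0x7693 → little-endian bytes:
  [0]=0x93  [1]=0x76

93 76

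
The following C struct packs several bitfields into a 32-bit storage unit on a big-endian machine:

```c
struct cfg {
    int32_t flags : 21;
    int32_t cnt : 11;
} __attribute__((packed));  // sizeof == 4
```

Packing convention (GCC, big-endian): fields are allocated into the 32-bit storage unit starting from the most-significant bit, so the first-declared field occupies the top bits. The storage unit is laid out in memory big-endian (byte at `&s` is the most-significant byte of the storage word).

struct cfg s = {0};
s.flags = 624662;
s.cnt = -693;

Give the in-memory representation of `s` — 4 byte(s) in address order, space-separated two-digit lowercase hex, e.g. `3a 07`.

4c 40 b5 4b

flags (21b) val=624662 bits=0x98816 at bit 11: 0x4c40b000
cnt (11b) val=-693 bits=0x54b at bit 0: 0x4c40b54b
word = 0x4c40b54b → big-endian bytes:
  [0]=0x4c  [1]=0x40  [2]=0xb5  [3]=0x4b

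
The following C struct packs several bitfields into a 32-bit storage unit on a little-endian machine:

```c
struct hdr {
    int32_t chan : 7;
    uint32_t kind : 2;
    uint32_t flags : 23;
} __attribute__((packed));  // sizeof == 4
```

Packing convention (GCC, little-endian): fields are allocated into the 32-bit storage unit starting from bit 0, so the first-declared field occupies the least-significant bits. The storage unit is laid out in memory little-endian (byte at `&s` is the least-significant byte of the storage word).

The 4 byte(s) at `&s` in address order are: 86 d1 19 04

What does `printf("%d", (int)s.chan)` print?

[0]=0x86 [1]=0xd1 [2]=0x19 [3]=0x04 (little-endian) → word 0x0419d186
chan [0+:7] = (word>>0) & 0x7f = 6  ←
kind [7+:2] = (word>>7) & 0x3 = 3
flags [9+:23] = (word>>9) & 0x7fffff = 134376
chan signed 7b, MSB=0: value = 6

6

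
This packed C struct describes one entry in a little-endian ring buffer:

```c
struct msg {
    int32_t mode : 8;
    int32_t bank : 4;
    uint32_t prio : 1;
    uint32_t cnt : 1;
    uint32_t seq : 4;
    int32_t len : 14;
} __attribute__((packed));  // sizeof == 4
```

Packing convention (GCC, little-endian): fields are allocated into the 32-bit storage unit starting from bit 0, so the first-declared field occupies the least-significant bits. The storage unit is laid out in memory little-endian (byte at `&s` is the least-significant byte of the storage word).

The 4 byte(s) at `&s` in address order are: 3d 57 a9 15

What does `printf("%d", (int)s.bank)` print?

[0]=0x3d [1]=0x57 [2]=0xa9 [3]=0x15 (little-endian) → word 0x15a9573d
mode [0+:8] = (word>>0) & 0xff = 61
bank [8+:4] = (word>>8) & 0xf = 7  ←
prio [12+:1] = (word>>12) & 0x1 = 1
cnt [13+:1] = (word>>13) & 0x1 = 0
seq [14+:4] = (word>>14) & 0xf = 5
len [18+:14] = (word>>18) & 0x3fff = 1386
bank signed 4b, MSB=0: value = 7

7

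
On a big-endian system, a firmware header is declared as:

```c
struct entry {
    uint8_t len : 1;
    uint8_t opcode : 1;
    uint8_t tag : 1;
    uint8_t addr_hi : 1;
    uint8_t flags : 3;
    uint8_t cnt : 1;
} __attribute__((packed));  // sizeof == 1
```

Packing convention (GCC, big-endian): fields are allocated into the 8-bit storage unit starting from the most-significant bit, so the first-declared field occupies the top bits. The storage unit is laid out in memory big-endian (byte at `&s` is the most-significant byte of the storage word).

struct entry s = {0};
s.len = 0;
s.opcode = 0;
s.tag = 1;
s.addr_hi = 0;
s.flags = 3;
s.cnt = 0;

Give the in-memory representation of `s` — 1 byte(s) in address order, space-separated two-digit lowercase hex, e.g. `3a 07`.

26

len:1 = 0 → 0x0 << 7 → word 0x00
opcode:1 = 0 → 0x0 << 6 → word 0x00
tag:1 = 1 → 0x1 << 5 → word 0x20
addr_hi:1 = 0 → 0x0 << 4 → word 0x20
flags:3 = 3 → 0x3 << 1 → word 0x26
cnt:1 = 0 → 0x0 << 0 → word 0x26
word = 0x26 → big-endian bytes:
  [0]=0x26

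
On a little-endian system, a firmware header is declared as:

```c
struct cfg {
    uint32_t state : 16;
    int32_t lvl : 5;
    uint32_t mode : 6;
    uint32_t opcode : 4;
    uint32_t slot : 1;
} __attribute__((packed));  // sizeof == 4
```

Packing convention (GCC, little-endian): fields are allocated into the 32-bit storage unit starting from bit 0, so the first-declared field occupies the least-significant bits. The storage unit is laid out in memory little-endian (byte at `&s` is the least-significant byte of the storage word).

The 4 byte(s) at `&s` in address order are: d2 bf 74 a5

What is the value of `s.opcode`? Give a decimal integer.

[0]=0xd2 [1]=0xbf [2]=0x74 [3]=0xa5 (little-endian) → word 0xa574bfd2
state [0+:16] = (word>>0) & 0xffff = 49106
lvl [16+:5] = (word>>16) & 0x1f = 20
mode [21+:6] = (word>>21) & 0x3f = 43
opcode [27+:4] = (word>>27) & 0xf = 4  ←
slot [31+:1] = (word>>31) & 0x1 = 1

4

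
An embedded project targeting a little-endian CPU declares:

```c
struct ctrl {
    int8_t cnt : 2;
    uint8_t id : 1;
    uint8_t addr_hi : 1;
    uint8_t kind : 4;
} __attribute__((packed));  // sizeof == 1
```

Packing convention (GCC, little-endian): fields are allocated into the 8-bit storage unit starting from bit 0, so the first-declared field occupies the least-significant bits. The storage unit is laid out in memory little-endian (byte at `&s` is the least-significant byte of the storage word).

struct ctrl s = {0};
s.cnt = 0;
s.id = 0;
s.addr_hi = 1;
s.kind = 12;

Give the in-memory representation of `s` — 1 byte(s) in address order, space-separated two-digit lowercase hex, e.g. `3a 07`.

c8

[0+:2] cnt=0 & 0x3 = 0x0; word=0x00
[2+:1] id=0 & 0x1 = 0x0; word=0x00
[3+:1] addr_hi=1 & 0x1 = 0x1; word=0x08
[4+:4] kind=12 & 0xf = 0xc; word=0xc8
word = 0xc8 → little-endian bytes:
  [0]=0xc8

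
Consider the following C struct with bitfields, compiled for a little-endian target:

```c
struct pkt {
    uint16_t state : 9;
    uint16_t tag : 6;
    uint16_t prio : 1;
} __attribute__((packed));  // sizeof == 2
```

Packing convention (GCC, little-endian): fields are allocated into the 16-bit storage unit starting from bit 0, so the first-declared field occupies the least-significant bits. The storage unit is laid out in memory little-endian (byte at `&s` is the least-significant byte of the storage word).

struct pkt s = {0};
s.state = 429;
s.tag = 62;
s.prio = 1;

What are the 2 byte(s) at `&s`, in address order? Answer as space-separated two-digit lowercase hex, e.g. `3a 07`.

state (9b) val=429 bits=0x1ad at bit 0: 0x01ad
tag (6b) val=62 bits=0x3e at bit 9: 0x7dad
prio (1b) val=1 bits=0x1 at bit 15: 0xfdad
word = 0xfdad → little-endian bytes:
  [0]=0xad  [1]=0xfd

ad fd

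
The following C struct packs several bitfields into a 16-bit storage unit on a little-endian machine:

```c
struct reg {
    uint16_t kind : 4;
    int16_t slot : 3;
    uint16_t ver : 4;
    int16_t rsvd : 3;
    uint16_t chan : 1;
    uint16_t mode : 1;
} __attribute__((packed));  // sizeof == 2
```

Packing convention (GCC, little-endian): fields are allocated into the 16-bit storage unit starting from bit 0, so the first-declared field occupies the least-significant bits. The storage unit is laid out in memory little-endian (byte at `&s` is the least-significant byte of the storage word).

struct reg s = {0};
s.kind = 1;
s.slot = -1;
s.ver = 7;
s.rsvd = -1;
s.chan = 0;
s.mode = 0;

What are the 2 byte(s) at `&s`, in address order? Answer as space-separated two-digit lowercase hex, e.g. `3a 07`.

kind (4b) val=1 bits=0x1 at bit 0: 0x0001
slot (3b) val=-1 bits=0x7 at bit 4: 0x0071
ver (4b) val=7 bits=0x7 at bit 7: 0x03f1
rsvd (3b) val=-1 bits=0x7 at bit 11: 0x3bf1
chan (1b) val=0 bits=0x0 at bit 14: 0x3bf1
mode (1b) val=0 bits=0x0 at bit 15: 0x3bf1
word = 0x3bf1 → little-endian bytes:
  [0]=0xf1  [1]=0x3b

f1 3b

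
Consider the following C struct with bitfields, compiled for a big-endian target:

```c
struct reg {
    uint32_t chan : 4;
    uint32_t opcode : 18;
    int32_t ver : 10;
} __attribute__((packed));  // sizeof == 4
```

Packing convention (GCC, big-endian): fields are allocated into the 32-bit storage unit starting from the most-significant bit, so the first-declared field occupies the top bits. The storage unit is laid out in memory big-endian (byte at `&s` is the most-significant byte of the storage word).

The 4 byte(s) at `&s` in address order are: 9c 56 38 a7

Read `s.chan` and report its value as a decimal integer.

9

[0]=0x9c [1]=0x56 [2]=0x38 [3]=0xa7 (big-endian) → word 0x9c5638a7
chan [28+:4] = (word>>28) & 0xf = 9  ←
opcode [10+:18] = (word>>10) & 0x3ffff = 202126
ver [0+:10] = (word>>0) & 0x3ff = 167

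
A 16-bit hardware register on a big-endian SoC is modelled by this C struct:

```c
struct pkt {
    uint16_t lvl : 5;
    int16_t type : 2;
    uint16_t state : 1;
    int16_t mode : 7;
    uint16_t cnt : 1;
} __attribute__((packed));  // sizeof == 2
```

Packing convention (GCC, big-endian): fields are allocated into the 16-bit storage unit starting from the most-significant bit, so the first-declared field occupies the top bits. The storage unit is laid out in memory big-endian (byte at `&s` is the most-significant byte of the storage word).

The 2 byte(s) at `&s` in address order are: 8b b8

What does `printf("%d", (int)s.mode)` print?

-36

[0]=0x8b [1]=0xb8 (big-endian) → word 0x8bb8
lvl:5 @ bit 11 → (0x8bb8>>11)&0x1f = 0x11
type:2 @ bit 9 → (0x8bb8>>9)&0x3 = 0x1
state:1 @ bit 8 → (0x8bb8>>8)&0x1 = 0x1
mode:7 @ bit 1 → (0x8bb8>>1)&0x7f = 0x5c  ←
cnt:1 @ bit 0 → (0x8bb8>>0)&0x1 = 0x0
mode signed 7b, MSB=1: 92 - 128 = -36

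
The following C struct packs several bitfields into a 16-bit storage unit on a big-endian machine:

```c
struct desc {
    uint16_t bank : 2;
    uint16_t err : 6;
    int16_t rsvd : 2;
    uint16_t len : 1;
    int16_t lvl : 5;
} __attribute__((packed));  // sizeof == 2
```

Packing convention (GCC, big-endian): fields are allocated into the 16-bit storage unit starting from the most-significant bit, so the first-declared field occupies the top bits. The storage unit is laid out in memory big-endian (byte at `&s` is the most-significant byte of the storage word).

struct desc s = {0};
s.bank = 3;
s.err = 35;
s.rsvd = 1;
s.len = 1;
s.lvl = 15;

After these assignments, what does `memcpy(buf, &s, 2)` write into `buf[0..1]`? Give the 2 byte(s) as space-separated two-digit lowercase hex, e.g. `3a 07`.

[14+:2] bank=3 & 0x3 = 0x3; word=0xc000
[8+:6] err=35 & 0x3f = 0x23; word=0xe300
[6+:2] rsvd=1 & 0x3 = 0x1; word=0xe340
[5+:1] len=1 & 0x1 = 0x1; word=0xe360
[0+:5] lvl=15 & 0x1f = 0xf; word=0xe36f
word = 0xe36f → big-endian bytes:
  [0]=0xe3  [1]=0x6f

e3 6f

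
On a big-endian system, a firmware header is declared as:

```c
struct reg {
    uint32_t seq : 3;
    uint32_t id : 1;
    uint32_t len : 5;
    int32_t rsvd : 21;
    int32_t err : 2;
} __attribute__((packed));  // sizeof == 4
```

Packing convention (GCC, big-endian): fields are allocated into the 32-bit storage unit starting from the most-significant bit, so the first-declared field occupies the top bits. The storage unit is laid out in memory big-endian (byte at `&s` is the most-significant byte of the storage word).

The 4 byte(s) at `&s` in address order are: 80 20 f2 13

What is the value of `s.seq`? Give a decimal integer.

[0]=0x80 [1]=0x20 [2]=0xf2 [3]=0x13 (big-endian) → word 0x8020f213
seq [29+:3] = (word>>29) & 0x7 = 4  ←
id [28+:1] = (word>>28) & 0x1 = 0
len [23+:5] = (word>>23) & 0x1f = 0
rsvd [2+:21] = (word>>2) & 0x1fffff = 539780
err [0+:2] = (word>>0) & 0x3 = 3

4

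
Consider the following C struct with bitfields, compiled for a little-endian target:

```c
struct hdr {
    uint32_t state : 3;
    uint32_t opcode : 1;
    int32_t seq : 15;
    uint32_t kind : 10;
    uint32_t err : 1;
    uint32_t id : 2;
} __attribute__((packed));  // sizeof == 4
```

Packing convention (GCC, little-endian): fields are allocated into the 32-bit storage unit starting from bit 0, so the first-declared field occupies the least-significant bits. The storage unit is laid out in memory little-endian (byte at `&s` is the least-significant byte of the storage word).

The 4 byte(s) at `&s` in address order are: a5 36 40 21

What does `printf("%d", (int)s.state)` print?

5

[0]=0xa5 [1]=0x36 [2]=0x40 [3]=0x21 (little-endian) → word 0x214036a5
state:3 @ bit 0 → (0x214036a5>>0)&0x7 = 0x5  ←
opcode:1 @ bit 3 → (0x214036a5>>3)&0x1 = 0x0
seq:15 @ bit 4 → (0x214036a5>>4)&0x7fff = 0x36a
kind:10 @ bit 19 → (0x214036a5>>19)&0x3ff = 0x28
err:1 @ bit 29 → (0x214036a5>>29)&0x1 = 0x1
id:2 @ bit 30 → (0x214036a5>>30)&0x3 = 0x0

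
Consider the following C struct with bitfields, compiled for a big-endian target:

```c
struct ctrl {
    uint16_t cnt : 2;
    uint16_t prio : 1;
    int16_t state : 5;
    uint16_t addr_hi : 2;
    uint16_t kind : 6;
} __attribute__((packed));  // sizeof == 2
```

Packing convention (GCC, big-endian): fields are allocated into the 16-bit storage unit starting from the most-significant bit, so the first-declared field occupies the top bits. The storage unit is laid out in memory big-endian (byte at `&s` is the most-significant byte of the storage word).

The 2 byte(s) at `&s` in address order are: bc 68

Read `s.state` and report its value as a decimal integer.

-4

[0]=0xbc [1]=0x68 (big-endian) → word 0xbc68
cnt [14+:2] = (word>>14) & 0x3 = 2
prio [13+:1] = (word>>13) & 0x1 = 1
state [8+:5] = (word>>8) & 0x1f = 28  ←
addr_hi [6+:2] = (word>>6) & 0x3 = 1
kind [0+:6] = (word>>0) & 0x3f = 40
state signed 5b, MSB=1: 28 - 32 = -4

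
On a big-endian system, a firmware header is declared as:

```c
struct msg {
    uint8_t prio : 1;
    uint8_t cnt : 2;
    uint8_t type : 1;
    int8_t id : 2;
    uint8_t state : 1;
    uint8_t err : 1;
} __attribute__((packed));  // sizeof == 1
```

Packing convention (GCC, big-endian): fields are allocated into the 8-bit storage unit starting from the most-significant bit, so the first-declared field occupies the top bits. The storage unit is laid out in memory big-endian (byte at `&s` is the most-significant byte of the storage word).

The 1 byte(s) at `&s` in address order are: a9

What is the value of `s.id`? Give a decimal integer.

[0]=0xa9 (big-endian) → word 0xa9
prio [7+:1] = (word>>7) & 0x1 = 1
cnt [5+:2] = (word>>5) & 0x3 = 1
type [4+:1] = (word>>4) & 0x1 = 0
id [2+:2] = (word>>2) & 0x3 = 2  ←
state [1+:1] = (word>>1) & 0x1 = 0
err [0+:1] = (word>>0) & 0x1 = 1
id signed 2b, MSB=1: 2 - 4 = -2

-2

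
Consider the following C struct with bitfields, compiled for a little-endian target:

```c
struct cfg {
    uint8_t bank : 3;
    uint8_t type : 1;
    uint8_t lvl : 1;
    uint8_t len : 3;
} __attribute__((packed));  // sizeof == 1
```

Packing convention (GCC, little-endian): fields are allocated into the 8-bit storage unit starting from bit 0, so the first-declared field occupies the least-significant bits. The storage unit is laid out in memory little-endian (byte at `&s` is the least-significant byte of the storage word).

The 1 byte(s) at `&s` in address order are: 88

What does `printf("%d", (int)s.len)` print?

4

[0]=0x88 (little-endian) → word 0x88
bank:3 @ bit 0 → (0x88>>0)&0x7 = 0x0
type:1 @ bit 3 → (0x88>>3)&0x1 = 0x1
lvl:1 @ bit 4 → (0x88>>4)&0x1 = 0x0
len:3 @ bit 5 → (0x88>>5)&0x7 = 0x4  ←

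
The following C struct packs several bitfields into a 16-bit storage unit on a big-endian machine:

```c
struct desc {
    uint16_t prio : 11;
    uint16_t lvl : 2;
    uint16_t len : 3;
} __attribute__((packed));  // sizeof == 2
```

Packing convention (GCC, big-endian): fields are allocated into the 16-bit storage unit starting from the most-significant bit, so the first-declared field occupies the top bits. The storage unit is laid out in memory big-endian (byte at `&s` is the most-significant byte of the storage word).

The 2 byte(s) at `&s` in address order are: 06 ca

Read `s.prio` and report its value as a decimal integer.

[0]=0x06 [1]=0xca (big-endian) → word 0x06ca
prio:11 @ bit 5 → (0x06ca>>5)&0x7ff = 0x36  ←
lvl:2 @ bit 3 → (0x06ca>>3)&0x3 = 0x1
len:3 @ bit 0 → (0x06ca>>0)&0x7 = 0x2

54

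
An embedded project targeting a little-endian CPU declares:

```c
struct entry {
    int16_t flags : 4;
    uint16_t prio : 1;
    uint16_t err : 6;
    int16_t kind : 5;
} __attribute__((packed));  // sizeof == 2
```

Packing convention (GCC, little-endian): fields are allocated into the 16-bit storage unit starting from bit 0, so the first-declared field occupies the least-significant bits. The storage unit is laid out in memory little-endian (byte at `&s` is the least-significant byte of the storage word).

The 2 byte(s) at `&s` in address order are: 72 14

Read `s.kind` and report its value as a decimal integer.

2

[0]=0x72 [1]=0x14 (little-endian) → word 0x1472
flags:4 @ bit 0 → (0x1472>>0)&0xf = 0x2
prio:1 @ bit 4 → (0x1472>>4)&0x1 = 0x1
err:6 @ bit 5 → (0x1472>>5)&0x3f = 0x23
kind:5 @ bit 11 → (0x1472>>11)&0x1f = 0x2  ←
kind signed 5b, MSB=0: value = 2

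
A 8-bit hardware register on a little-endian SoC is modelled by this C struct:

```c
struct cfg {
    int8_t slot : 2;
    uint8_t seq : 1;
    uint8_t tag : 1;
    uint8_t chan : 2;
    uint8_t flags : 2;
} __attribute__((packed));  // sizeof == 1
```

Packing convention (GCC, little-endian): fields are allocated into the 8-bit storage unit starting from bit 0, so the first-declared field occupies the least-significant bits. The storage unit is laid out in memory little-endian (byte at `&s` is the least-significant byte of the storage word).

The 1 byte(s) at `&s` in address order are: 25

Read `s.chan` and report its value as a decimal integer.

2

[0]=0x25 (little-endian) → word 0x25
slot:2 @ bit 0 → (0x25>>0)&0x3 = 0x1
seq:1 @ bit 2 → (0x25>>2)&0x1 = 0x1
tag:1 @ bit 3 → (0x25>>3)&0x1 = 0x0
chan:2 @ bit 4 → (0x25>>4)&0x3 = 0x2  ←
flags:2 @ bit 6 → (0x25>>6)&0x3 = 0x0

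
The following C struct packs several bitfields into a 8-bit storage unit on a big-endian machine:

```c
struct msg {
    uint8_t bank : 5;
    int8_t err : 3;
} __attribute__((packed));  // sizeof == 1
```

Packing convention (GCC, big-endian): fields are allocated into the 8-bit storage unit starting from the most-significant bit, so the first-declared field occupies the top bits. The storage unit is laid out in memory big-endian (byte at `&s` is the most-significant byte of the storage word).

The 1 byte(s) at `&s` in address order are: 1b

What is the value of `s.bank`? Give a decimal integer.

[0]=0x1b (big-endian) → word 0x1b
bank:5 @ bit 3 → (0x1b>>3)&0x1f = 0x3  ←
err:3 @ bit 0 → (0x1b>>0)&0x7 = 0x3

3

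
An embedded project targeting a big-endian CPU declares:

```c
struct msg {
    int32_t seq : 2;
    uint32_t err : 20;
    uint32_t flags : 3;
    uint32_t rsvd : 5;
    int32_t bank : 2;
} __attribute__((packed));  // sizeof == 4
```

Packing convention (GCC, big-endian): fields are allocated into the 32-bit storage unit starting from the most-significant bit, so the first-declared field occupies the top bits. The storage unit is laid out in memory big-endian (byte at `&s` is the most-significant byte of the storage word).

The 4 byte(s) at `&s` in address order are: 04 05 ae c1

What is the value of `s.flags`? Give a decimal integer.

[0]=0x04 [1]=0x05 [2]=0xae [3]=0xc1 (big-endian) → word 0x0405aec1
seq:2 @ bit 30 → (0x0405aec1>>30)&0x3 = 0x0
err:20 @ bit 10 → (0x0405aec1>>10)&0xfffff = 0x1016b
flags:3 @ bit 7 → (0x0405aec1>>7)&0x7 = 0x5  ←
rsvd:5 @ bit 2 → (0x0405aec1>>2)&0x1f = 0x10
bank:2 @ bit 0 → (0x0405aec1>>0)&0x3 = 0x1

5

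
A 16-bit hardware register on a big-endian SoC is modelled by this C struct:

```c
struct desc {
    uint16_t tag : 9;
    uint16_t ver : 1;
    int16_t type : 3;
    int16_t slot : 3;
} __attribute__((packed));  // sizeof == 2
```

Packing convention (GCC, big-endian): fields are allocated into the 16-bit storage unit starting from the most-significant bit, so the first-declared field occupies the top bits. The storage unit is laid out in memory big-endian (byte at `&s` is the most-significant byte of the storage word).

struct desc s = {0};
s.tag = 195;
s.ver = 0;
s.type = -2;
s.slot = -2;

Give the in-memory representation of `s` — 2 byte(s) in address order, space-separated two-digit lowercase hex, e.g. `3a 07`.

tag (9b) val=195 bits=0xc3 at bit 7: 0x6180
ver (1b) val=0 bits=0x0 at bit 6: 0x6180
type (3b) val=-2 bits=0x6 at bit 3: 0x61b0
slot (3b) val=-2 bits=0x6 at bit 0: 0x61b6
word = 0x61b6 → big-endian bytes:
  [0]=0x61  [1]=0xb6

61 b6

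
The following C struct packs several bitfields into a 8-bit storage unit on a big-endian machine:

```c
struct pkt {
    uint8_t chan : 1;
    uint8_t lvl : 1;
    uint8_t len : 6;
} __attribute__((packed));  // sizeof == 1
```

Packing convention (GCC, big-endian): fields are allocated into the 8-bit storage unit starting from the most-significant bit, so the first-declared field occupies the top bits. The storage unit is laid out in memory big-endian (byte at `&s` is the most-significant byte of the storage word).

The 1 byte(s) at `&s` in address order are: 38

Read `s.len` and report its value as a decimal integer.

[0]=0x38 (big-endian) → word 0x38
chan:1 @ bit 7 → (0x38>>7)&0x1 = 0x0
lvl:1 @ bit 6 → (0x38>>6)&0x1 = 0x0
len:6 @ bit 0 → (0x38>>0)&0x3f = 0x38  ←

56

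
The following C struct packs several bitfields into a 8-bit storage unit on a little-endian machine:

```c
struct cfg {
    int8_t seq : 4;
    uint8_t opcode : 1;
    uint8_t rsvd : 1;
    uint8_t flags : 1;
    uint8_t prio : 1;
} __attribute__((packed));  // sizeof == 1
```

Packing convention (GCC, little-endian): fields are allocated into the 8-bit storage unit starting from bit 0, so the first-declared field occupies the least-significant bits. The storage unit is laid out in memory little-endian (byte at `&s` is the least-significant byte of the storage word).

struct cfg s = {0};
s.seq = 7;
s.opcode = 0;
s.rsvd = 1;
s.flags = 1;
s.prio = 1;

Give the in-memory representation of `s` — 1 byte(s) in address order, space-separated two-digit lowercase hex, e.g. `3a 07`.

seq:4 = 7 → 0x7 << 0 → word 0x07
opcode:1 = 0 → 0x0 << 4 → word 0x07
rsvd:1 = 1 → 0x1 << 5 → word 0x27
flags:1 = 1 → 0x1 << 6 → word 0x67
prio:1 = 1 → 0x1 << 7 → word 0xe7
word = 0xe7 → little-endian bytes:
  [0]=0xe7

e7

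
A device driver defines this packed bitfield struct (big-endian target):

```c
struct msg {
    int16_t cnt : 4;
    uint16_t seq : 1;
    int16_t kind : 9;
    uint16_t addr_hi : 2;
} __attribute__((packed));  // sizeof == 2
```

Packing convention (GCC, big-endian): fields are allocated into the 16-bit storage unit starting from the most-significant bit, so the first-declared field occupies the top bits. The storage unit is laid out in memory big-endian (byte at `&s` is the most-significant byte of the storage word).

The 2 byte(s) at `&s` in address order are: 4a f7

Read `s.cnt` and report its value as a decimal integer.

[0]=0x4a [1]=0xf7 (big-endian) → word 0x4af7
cnt [12+:4] = (word>>12) & 0xf = 4  ←
seq [11+:1] = (word>>11) & 0x1 = 1
kind [2+:9] = (word>>2) & 0x1ff = 189
addr_hi [0+:2] = (word>>0) & 0x3 = 3
cnt signed 4b, MSB=0: value = 4

4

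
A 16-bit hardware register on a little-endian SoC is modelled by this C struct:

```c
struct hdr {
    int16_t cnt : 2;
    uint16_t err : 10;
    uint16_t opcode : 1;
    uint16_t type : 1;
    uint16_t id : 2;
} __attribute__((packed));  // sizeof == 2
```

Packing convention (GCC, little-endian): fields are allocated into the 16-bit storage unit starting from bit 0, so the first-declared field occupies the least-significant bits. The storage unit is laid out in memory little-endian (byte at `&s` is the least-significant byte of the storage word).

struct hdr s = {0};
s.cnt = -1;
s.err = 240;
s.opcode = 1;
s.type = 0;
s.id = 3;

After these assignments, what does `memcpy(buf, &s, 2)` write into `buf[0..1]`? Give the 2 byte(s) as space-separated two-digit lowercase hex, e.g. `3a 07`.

[0+:2] cnt=-1 & 0x3 = 0x3; word=0x0003
[2+:10] err=240 & 0x3ff = 0xf0; word=0x03c3
[12+:1] opcode=1 & 0x1 = 0x1; word=0x13c3
[13+:1] type=0 & 0x1 = 0x0; word=0x13c3
[14+:2] id=3 & 0x3 = 0x3; word=0xd3c3
word = 0xd3c3 → little-endian bytes:
  [0]=0xc3  [1]=0xd3

c3 d3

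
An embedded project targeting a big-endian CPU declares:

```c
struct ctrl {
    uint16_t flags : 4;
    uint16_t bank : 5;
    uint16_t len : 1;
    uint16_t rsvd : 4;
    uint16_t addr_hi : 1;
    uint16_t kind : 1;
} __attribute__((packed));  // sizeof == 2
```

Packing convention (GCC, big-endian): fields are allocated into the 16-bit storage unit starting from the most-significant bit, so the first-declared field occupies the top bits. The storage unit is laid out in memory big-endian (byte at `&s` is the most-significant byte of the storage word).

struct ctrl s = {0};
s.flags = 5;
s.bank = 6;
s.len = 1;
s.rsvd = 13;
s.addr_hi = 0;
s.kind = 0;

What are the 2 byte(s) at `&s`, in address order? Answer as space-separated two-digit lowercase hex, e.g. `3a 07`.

flags:4 = 5 → 0x5 << 12 → word 0x5000
bank:5 = 6 → 0x6 << 7 → word 0x5300
len:1 = 1 → 0x1 << 6 → word 0x5340
rsvd:4 = 13 → 0xd << 2 → word 0x5374
addr_hi:1 = 0 → 0x0 << 1 → word 0x5374
kind:1 = 0 → 0x0 << 0 → word 0x5374
word = 0x5374 → big-endian bytes:
  [0]=0x53  [1]=0x74

53 74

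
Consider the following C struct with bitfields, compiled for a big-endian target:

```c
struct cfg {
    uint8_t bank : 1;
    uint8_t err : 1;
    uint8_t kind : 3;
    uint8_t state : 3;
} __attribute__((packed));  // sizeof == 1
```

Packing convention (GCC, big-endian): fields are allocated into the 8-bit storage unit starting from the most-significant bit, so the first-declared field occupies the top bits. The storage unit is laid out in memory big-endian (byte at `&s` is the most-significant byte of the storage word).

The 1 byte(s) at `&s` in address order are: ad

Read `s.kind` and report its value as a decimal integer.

5

[0]=0xad (big-endian) → word 0xad
bank [7+:1] = (word>>7) & 0x1 = 1
err [6+:1] = (word>>6) & 0x1 = 0
kind [3+:3] = (word>>3) & 0x7 = 5  ←
state [0+:3] = (word>>0) & 0x7 = 5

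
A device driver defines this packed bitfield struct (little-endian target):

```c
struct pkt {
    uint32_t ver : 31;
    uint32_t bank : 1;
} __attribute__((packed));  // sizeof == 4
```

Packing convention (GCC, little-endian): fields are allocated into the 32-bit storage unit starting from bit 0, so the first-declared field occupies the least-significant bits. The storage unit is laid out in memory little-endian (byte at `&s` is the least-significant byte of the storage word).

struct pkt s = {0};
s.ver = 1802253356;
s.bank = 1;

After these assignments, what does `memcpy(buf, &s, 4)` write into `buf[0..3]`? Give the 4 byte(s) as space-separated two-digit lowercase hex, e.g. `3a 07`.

ver (31b) val=1802253356 bits=0x6b6c342c at bit 0: 0x6b6c342c
bank (1b) val=1 bits=0x1 at bit 31: 0xeb6c342c
word = 0xeb6c342c → little-endian bytes:
  [0]=0x2c  [1]=0x34  [2]=0x6c  [3]=0xeb

2c 34 6c eb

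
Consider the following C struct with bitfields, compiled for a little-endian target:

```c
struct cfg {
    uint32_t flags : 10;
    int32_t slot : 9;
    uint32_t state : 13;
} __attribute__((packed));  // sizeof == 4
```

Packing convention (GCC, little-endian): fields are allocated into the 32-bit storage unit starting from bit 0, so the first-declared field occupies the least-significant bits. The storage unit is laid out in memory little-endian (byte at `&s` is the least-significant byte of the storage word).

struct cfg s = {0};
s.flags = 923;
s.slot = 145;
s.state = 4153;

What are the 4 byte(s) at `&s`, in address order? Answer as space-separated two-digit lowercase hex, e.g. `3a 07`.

[0+:10] flags=923 & 0x3ff = 0x39b; word=0x0000039b
[10+:9] slot=145 & 0x1ff = 0x91; word=0x0002479b
[19+:13] state=4153 & 0x1fff = 0x1039; word=0x81ca479b
word = 0x81ca479b → little-endian bytes:
  [0]=0x9b  [1]=0x47  [2]=0xca  [3]=0x81

9b 47 ca 81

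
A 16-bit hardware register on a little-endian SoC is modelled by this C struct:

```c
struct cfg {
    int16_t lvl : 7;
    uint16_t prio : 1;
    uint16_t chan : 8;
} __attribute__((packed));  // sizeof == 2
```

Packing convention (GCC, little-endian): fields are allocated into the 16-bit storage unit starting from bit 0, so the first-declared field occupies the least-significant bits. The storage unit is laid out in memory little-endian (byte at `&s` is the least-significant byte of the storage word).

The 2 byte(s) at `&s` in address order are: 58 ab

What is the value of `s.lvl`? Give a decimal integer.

-40

[0]=0x58 [1]=0xab (little-endian) → word 0xab58
lvl:7 @ bit 0 → (0xab58>>0)&0x7f = 0x58  ←
prio:1 @ bit 7 → (0xab58>>7)&0x1 = 0x0
chan:8 @ bit 8 → (0xab58>>8)&0xff = 0xab
lvl signed 7b, MSB=1: 88 - 128 = -40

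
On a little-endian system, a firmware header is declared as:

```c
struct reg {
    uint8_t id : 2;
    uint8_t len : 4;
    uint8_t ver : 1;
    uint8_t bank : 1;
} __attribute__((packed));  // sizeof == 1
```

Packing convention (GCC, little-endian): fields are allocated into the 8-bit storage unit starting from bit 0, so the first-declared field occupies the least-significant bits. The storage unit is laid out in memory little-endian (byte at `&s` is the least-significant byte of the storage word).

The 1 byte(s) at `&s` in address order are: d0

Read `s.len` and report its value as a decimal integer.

[0]=0xd0 (little-endian) → word 0xd0
id [0+:2] = (word>>0) & 0x3 = 0
len [2+:4] = (word>>2) & 0xf = 4  ←
ver [6+:1] = (word>>6) & 0x1 = 1
bank [7+:1] = (word>>7) & 0x1 = 1

4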